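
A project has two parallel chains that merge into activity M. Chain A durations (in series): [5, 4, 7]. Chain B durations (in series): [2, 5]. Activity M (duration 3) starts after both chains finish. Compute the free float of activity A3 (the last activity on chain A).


ES(A3) = sum of predecessors on chain A = 9
EF(A3) = ES + duration = 9 + 7 = 16
Successor of A3 is M. ES(M) = max(sum(A), sum(B)) = max(16, 7) = 16
Free float = ES(successor) - EF(current) = 16 - 16 = 0

0


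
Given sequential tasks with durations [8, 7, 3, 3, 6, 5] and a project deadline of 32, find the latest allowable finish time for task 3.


LF(activity 3) = deadline - sum of successor durations
Successors: activities 4 through 6 with durations [3, 6, 5]
Sum of successor durations = 14
LF = 32 - 14 = 18

18


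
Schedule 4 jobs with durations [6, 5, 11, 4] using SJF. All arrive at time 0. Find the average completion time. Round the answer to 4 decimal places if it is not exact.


SJF order (ascending): [4, 5, 6, 11]
Completion times:
  Job 1: burst=4, C=4
  Job 2: burst=5, C=9
  Job 3: burst=6, C=15
  Job 4: burst=11, C=26
Average completion = 54/4 = 13.5

13.5


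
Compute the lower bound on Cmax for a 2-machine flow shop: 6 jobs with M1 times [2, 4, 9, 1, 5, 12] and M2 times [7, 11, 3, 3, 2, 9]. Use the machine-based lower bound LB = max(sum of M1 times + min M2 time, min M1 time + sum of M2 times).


LB1 = sum(M1 times) + min(M2 times) = 33 + 2 = 35
LB2 = min(M1 times) + sum(M2 times) = 1 + 35 = 36
Lower bound = max(LB1, LB2) = max(35, 36) = 36

36


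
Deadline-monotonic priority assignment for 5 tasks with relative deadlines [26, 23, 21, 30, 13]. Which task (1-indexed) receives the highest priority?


Sort tasks by relative deadline (ascending):
  Task 5: deadline = 13
  Task 3: deadline = 21
  Task 2: deadline = 23
  Task 1: deadline = 26
  Task 4: deadline = 30
Priority order (highest first): [5, 3, 2, 1, 4]
Highest priority task = 5

5


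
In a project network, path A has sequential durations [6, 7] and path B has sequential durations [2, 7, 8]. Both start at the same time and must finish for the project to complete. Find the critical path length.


Path A total = 6 + 7 = 13
Path B total = 2 + 7 + 8 = 17
Critical path = longest path = max(13, 17) = 17

17


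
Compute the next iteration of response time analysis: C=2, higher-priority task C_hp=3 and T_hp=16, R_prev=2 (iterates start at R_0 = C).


R_next = C + ceil(R_prev / T_hp) * C_hp
ceil(2 / 16) = ceil(0.125) = 1
Interference = 1 * 3 = 3
R_next = 2 + 3 = 5

5


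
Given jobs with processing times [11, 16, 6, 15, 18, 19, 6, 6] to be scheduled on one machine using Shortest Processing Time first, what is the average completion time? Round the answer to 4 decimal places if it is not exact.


Sort jobs by processing time (SPT order): [6, 6, 6, 11, 15, 16, 18, 19]
Compute completion times sequentially:
  Job 1: processing = 6, completes at 6
  Job 2: processing = 6, completes at 12
  Job 3: processing = 6, completes at 18
  Job 4: processing = 11, completes at 29
  Job 5: processing = 15, completes at 44
  Job 6: processing = 16, completes at 60
  Job 7: processing = 18, completes at 78
  Job 8: processing = 19, completes at 97
Sum of completion times = 344
Average completion time = 344/8 = 43.0

43.0


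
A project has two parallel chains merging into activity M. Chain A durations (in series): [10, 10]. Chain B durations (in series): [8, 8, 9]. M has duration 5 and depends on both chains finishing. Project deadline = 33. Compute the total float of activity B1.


Forward pass: ES(B1) = sum of predecessors on chain B = 0
EF = ES + duration = 0 + 8 = 8
Backward pass: LF(M) = deadline = 33; LS(M) = 33 - 5 = 28
LF(B1) = LS(M) - sum(successors on chain B) = 28 - 17 = 11
LS = LF - duration = 11 - 8 = 3
Total float = LS - ES = 3 - 0 = 3

3


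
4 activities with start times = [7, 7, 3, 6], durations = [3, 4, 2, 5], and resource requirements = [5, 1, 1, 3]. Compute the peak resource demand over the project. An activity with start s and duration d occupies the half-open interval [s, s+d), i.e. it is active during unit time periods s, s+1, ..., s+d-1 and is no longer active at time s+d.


Each activity i is active on [start_i, start_i + duration_i).
Compute total resource usage per time slot:
  t=0: active resources = [], total = 0
  t=1: active resources = [], total = 0
  t=2: active resources = [], total = 0
  t=3: active resources = [1], total = 1
  t=4: active resources = [1], total = 1
  t=5: active resources = [], total = 0
  t=6: active resources = [3], total = 3
  t=7: active resources = [5, 1, 3], total = 9
  t=8: active resources = [5, 1, 3], total = 9
  t=9: active resources = [5, 1, 3], total = 9
  t=10: active resources = [1, 3], total = 4
Peak resource demand = 9

9


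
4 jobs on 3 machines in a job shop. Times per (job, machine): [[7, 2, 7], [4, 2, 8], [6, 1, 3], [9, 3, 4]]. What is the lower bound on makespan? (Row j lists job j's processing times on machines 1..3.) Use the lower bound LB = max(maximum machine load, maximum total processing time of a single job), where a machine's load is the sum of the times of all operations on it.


Machine loads:
  Machine 1: 7 + 4 + 6 + 9 = 26
  Machine 2: 2 + 2 + 1 + 3 = 8
  Machine 3: 7 + 8 + 3 + 4 = 22
Max machine load = 26
Job totals:
  Job 1: 16
  Job 2: 14
  Job 3: 10
  Job 4: 16
Max job total = 16
Lower bound = max(26, 16) = 26

26


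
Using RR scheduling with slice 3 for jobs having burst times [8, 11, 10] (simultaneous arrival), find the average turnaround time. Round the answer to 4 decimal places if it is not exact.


Time quantum = 3
Execution trace:
  J1 runs 3 units, time = 3
  J2 runs 3 units, time = 6
  J3 runs 3 units, time = 9
  J1 runs 3 units, time = 12
  J2 runs 3 units, time = 15
  J3 runs 3 units, time = 18
  J1 runs 2 units, time = 20
  J2 runs 3 units, time = 23
  J3 runs 3 units, time = 26
  J2 runs 2 units, time = 28
  J3 runs 1 units, time = 29
Finish times: [20, 28, 29]
Average turnaround = 77/3 = 25.6667

25.6667


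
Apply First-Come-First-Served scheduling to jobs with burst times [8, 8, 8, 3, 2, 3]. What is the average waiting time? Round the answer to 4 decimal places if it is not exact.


FCFS order (as given): [8, 8, 8, 3, 2, 3]
Waiting times:
  Job 1: wait = 0
  Job 2: wait = 8
  Job 3: wait = 16
  Job 4: wait = 24
  Job 5: wait = 27
  Job 6: wait = 29
Sum of waiting times = 104
Average waiting time = 104/6 = 17.3333

17.3333


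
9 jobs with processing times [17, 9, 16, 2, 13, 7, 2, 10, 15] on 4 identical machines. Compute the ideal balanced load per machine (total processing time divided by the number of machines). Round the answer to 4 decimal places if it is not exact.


Total processing time = 17 + 9 + 16 + 2 + 13 + 7 + 2 + 10 + 15 = 91
Number of machines = 4
Ideal balanced load = 91 / 4 = 22.75

22.75


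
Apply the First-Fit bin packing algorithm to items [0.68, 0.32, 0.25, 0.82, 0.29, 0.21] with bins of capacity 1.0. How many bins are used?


Place items sequentially using First-Fit:
  Item 0.68 -> new Bin 1
  Item 0.32 -> Bin 1 (now 1.0)
  Item 0.25 -> new Bin 2
  Item 0.82 -> new Bin 3
  Item 0.29 -> Bin 2 (now 0.54)
  Item 0.21 -> Bin 2 (now 0.75)
Total bins used = 3

3


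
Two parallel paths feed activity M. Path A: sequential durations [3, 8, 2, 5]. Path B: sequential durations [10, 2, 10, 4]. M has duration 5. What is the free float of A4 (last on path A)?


ES(A4) = sum of predecessors on chain A = 13
EF(A4) = ES + duration = 13 + 5 = 18
Successor of A4 is M. ES(M) = max(sum(A), sum(B)) = max(18, 26) = 26
Free float = ES(successor) - EF(current) = 26 - 18 = 8

8


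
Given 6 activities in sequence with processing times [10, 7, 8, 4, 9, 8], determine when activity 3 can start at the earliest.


Activity 3 starts after activities 1 through 2 complete.
Predecessor durations: [10, 7]
ES = 10 + 7 = 17

17


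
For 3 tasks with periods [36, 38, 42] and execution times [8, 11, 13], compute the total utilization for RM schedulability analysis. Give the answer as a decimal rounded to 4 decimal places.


Compute individual utilizations (exact fractions):
  Task 1: C/T = 8/36 = 2/9 (approx. 0.2222)
  Task 2: C/T = 11/38 (approx. 0.2895)
  Task 3: C/T = 13/42 (approx. 0.3095)
Total utilization U = 2/9 + 11/38 + 13/42 = 983/1197
Rounded to 4 decimal places: U = 0.8212
RM (Liu & Layland) bound for 3 tasks = 0.779763; compare with U = 983/1197 (approx. 0.821220)
bound < U <= 1, so the RM sufficient condition is not met (inconclusive; an exact test such as response-time analysis is needed).

0.8212


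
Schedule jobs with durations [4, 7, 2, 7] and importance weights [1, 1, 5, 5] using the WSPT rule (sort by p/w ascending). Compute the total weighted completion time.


Compute p/w ratios and sort ascending (WSPT): [(2, 5), (7, 5), (4, 1), (7, 1)]
Compute weighted completion times:
  Job (p=2,w=5): C=2, w*C=5*2=10
  Job (p=7,w=5): C=9, w*C=5*9=45
  Job (p=4,w=1): C=13, w*C=1*13=13
  Job (p=7,w=1): C=20, w*C=1*20=20
Total weighted completion time = 88

88


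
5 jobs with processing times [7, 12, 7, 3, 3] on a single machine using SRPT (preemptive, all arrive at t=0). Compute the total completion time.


Since all jobs arrive at t=0, SRPT equals SPT ordering.
SPT order: [3, 3, 7, 7, 12]
Completion times:
  Job 1: p=3, C=3
  Job 2: p=3, C=6
  Job 3: p=7, C=13
  Job 4: p=7, C=20
  Job 5: p=12, C=32
Total completion time = 3 + 6 + 13 + 20 + 32 = 74

74


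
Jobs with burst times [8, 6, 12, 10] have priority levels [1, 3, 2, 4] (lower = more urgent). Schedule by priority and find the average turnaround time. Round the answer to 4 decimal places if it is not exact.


Sort by priority (ascending = highest first):
Order: [(1, 8), (2, 12), (3, 6), (4, 10)]
Completion times:
  Priority 1, burst=8, C=8
  Priority 2, burst=12, C=20
  Priority 3, burst=6, C=26
  Priority 4, burst=10, C=36
Average turnaround = 90/4 = 22.5

22.5


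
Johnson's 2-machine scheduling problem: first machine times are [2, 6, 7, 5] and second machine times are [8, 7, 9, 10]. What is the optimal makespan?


Apply Johnson's rule:
  Group 1 (a <= b): [(1, 2, 8), (4, 5, 10), (2, 6, 7), (3, 7, 9)]
  Group 2 (a > b): []
Optimal job order: [1, 4, 2, 3]
Schedule:
  Job 1: M1 done at 2, M2 done at 10
  Job 4: M1 done at 7, M2 done at 20
  Job 2: M1 done at 13, M2 done at 27
  Job 3: M1 done at 20, M2 done at 36
Makespan = 36

36


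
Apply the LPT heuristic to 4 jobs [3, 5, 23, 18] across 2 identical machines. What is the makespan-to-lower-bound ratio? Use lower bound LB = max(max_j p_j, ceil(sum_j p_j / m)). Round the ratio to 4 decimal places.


LPT order: [23, 18, 5, 3]
Machine loads after assignment: [26, 23]
LPT makespan = 26
Lower bound = max(max_job, ceil(total/2)) = max(23, 25) = 25
Ratio = 26 / 25 = 1.04

1.04


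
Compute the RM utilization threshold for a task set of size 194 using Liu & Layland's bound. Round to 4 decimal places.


Compute 2^(1/194) = 1.0035793141
Subtract 1: 1.0035793141 - 1 = 0.0035793141
Multiply by n: 194 * 0.0035793141 = 0.6943869354
Round to 4 dp: 0.6944

0.6944


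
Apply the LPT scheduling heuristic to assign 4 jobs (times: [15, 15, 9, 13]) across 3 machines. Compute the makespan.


Sort jobs in decreasing order (LPT): [15, 15, 13, 9]
Assign each job to the least loaded machine:
  Machine 1: jobs [15], load = 15
  Machine 2: jobs [15], load = 15
  Machine 3: jobs [13, 9], load = 22
Makespan = max load = 22

22


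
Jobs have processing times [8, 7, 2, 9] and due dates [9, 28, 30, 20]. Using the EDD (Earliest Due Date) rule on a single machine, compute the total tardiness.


Sort by due date (EDD order): [(8, 9), (9, 20), (7, 28), (2, 30)]
Compute completion times and tardiness:
  Job 1: p=8, d=9, C=8, tardiness=max(0,8-9)=0
  Job 2: p=9, d=20, C=17, tardiness=max(0,17-20)=0
  Job 3: p=7, d=28, C=24, tardiness=max(0,24-28)=0
  Job 4: p=2, d=30, C=26, tardiness=max(0,26-30)=0
Total tardiness = 0

0


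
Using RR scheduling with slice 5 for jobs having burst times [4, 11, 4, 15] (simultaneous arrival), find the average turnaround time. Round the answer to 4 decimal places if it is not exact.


Time quantum = 5
Execution trace:
  J1 runs 4 units, time = 4
  J2 runs 5 units, time = 9
  J3 runs 4 units, time = 13
  J4 runs 5 units, time = 18
  J2 runs 5 units, time = 23
  J4 runs 5 units, time = 28
  J2 runs 1 units, time = 29
  J4 runs 5 units, time = 34
Finish times: [4, 29, 13, 34]
Average turnaround = 80/4 = 20.0

20.0


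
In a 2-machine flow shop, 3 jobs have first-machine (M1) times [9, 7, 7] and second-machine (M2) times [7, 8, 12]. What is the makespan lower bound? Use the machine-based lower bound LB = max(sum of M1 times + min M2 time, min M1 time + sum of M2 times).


LB1 = sum(M1 times) + min(M2 times) = 23 + 7 = 30
LB2 = min(M1 times) + sum(M2 times) = 7 + 27 = 34
Lower bound = max(LB1, LB2) = max(30, 34) = 34

34


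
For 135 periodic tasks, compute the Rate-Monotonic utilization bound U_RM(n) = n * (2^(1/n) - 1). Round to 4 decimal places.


Compute 2^(1/135) = 1.0051476273
Subtract 1: 1.0051476273 - 1 = 0.0051476273
Multiply by n: 135 * 0.0051476273 = 0.6949296855
Round to 4 dp: 0.6949

0.6949


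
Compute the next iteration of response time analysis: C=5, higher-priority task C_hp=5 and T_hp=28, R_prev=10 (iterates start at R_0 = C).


R_next = C + ceil(R_prev / T_hp) * C_hp
ceil(10 / 28) = ceil(0.3571) = 1
Interference = 1 * 5 = 5
R_next = 5 + 5 = 10
R_next = R_prev, so the iteration has converged (response time = 10).

10


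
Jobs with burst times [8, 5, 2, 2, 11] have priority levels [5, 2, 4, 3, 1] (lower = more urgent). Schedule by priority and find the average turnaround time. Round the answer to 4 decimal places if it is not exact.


Sort by priority (ascending = highest first):
Order: [(1, 11), (2, 5), (3, 2), (4, 2), (5, 8)]
Completion times:
  Priority 1, burst=11, C=11
  Priority 2, burst=5, C=16
  Priority 3, burst=2, C=18
  Priority 4, burst=2, C=20
  Priority 5, burst=8, C=28
Average turnaround = 93/5 = 18.6

18.6


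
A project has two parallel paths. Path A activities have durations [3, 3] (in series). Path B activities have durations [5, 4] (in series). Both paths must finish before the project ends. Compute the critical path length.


Path A total = 3 + 3 = 6
Path B total = 5 + 4 = 9
Critical path = longest path = max(6, 9) = 9

9


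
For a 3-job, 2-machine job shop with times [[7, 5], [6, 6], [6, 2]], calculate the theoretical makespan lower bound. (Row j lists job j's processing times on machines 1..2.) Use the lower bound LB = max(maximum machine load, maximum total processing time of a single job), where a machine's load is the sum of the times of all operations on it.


Machine loads:
  Machine 1: 7 + 6 + 6 = 19
  Machine 2: 5 + 6 + 2 = 13
Max machine load = 19
Job totals:
  Job 1: 12
  Job 2: 12
  Job 3: 8
Max job total = 12
Lower bound = max(19, 12) = 19

19


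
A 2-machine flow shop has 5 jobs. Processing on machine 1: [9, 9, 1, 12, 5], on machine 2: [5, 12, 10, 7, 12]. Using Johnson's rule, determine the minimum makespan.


Apply Johnson's rule:
  Group 1 (a <= b): [(3, 1, 10), (5, 5, 12), (2, 9, 12)]
  Group 2 (a > b): [(4, 12, 7), (1, 9, 5)]
Optimal job order: [3, 5, 2, 4, 1]
Schedule:
  Job 3: M1 done at 1, M2 done at 11
  Job 5: M1 done at 6, M2 done at 23
  Job 2: M1 done at 15, M2 done at 35
  Job 4: M1 done at 27, M2 done at 42
  Job 1: M1 done at 36, M2 done at 47
Makespan = 47

47


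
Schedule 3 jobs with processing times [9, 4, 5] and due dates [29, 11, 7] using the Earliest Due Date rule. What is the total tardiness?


Sort by due date (EDD order): [(5, 7), (4, 11), (9, 29)]
Compute completion times and tardiness:
  Job 1: p=5, d=7, C=5, tardiness=max(0,5-7)=0
  Job 2: p=4, d=11, C=9, tardiness=max(0,9-11)=0
  Job 3: p=9, d=29, C=18, tardiness=max(0,18-29)=0
Total tardiness = 0

0


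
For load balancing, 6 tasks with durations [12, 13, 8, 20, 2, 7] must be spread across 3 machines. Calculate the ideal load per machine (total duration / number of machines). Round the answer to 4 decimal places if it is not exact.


Total processing time = 12 + 13 + 8 + 20 + 2 + 7 = 62
Number of machines = 3
Ideal balanced load = 62 / 3 = 20.6667

20.6667


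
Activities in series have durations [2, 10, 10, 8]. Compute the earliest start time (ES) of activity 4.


Activity 4 starts after activities 1 through 3 complete.
Predecessor durations: [2, 10, 10]
ES = 2 + 10 + 10 = 22

22


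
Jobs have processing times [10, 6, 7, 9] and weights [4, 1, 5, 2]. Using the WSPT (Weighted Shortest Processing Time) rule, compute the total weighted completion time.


Compute p/w ratios and sort ascending (WSPT): [(7, 5), (10, 4), (9, 2), (6, 1)]
Compute weighted completion times:
  Job (p=7,w=5): C=7, w*C=5*7=35
  Job (p=10,w=4): C=17, w*C=4*17=68
  Job (p=9,w=2): C=26, w*C=2*26=52
  Job (p=6,w=1): C=32, w*C=1*32=32
Total weighted completion time = 187

187


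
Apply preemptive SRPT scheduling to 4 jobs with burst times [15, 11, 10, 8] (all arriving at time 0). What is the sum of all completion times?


Since all jobs arrive at t=0, SRPT equals SPT ordering.
SPT order: [8, 10, 11, 15]
Completion times:
  Job 1: p=8, C=8
  Job 2: p=10, C=18
  Job 3: p=11, C=29
  Job 4: p=15, C=44
Total completion time = 8 + 18 + 29 + 44 = 99

99


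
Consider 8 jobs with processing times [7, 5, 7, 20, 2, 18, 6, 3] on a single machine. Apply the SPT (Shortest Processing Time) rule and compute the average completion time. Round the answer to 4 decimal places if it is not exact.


Sort jobs by processing time (SPT order): [2, 3, 5, 6, 7, 7, 18, 20]
Compute completion times sequentially:
  Job 1: processing = 2, completes at 2
  Job 2: processing = 3, completes at 5
  Job 3: processing = 5, completes at 10
  Job 4: processing = 6, completes at 16
  Job 5: processing = 7, completes at 23
  Job 6: processing = 7, completes at 30
  Job 7: processing = 18, completes at 48
  Job 8: processing = 20, completes at 68
Sum of completion times = 202
Average completion time = 202/8 = 25.25

25.25


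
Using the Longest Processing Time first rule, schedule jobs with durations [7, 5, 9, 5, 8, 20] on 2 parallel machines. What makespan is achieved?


Sort jobs in decreasing order (LPT): [20, 9, 8, 7, 5, 5]
Assign each job to the least loaded machine:
  Machine 1: jobs [20, 5], load = 25
  Machine 2: jobs [9, 8, 7, 5], load = 29
Makespan = max load = 29

29


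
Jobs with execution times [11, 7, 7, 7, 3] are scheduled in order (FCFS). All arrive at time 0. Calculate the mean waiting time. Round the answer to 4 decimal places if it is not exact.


FCFS order (as given): [11, 7, 7, 7, 3]
Waiting times:
  Job 1: wait = 0
  Job 2: wait = 11
  Job 3: wait = 18
  Job 4: wait = 25
  Job 5: wait = 32
Sum of waiting times = 86
Average waiting time = 86/5 = 17.2

17.2


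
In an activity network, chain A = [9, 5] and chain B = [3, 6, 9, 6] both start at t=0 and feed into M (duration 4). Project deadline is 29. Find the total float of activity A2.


Forward pass: ES(A2) = sum of predecessors on chain A = 9
EF = ES + duration = 9 + 5 = 14
Backward pass: LF(M) = deadline = 29; LS(M) = 29 - 4 = 25
LF(A2) = LS(M) - sum(successors on chain A) = 25 - 0 = 25
LS = LF - duration = 25 - 5 = 20
Total float = LS - ES = 20 - 9 = 11

11


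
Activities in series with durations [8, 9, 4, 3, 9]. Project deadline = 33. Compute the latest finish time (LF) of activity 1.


LF(activity 1) = deadline - sum of successor durations
Successors: activities 2 through 5 with durations [9, 4, 3, 9]
Sum of successor durations = 25
LF = 33 - 25 = 8

8


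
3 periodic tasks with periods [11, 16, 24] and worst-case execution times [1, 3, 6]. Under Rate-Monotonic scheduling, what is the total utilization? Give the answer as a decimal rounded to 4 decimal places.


Compute individual utilizations (exact fractions):
  Task 1: C/T = 1/11 (approx. 0.0909)
  Task 2: C/T = 3/16 (approx. 0.1875)
  Task 3: C/T = 6/24 = 1/4 (approx. 0.25)
Total utilization U = 1/11 + 3/16 + 1/4 = 93/176
Rounded to 4 decimal places: U = 0.5284
RM (Liu & Layland) bound for 3 tasks = 0.779763; compare with U = 93/176 (approx. 0.528409)
U <= bound, so schedulable by RM sufficient condition.

0.5284


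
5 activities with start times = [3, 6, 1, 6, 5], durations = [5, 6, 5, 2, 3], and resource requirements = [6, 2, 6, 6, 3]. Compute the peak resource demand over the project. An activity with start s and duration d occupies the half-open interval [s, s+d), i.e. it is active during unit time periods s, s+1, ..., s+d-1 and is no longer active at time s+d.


Each activity i is active on [start_i, start_i + duration_i).
Compute total resource usage per time slot:
  t=0: active resources = [], total = 0
  t=1: active resources = [6], total = 6
  t=2: active resources = [6], total = 6
  t=3: active resources = [6, 6], total = 12
  t=4: active resources = [6, 6], total = 12
  t=5: active resources = [6, 6, 3], total = 15
  t=6: active resources = [6, 2, 6, 3], total = 17
  t=7: active resources = [6, 2, 6, 3], total = 17
  t=8: active resources = [2], total = 2
  t=9: active resources = [2], total = 2
  t=10: active resources = [2], total = 2
  t=11: active resources = [2], total = 2
Peak resource demand = 17

17


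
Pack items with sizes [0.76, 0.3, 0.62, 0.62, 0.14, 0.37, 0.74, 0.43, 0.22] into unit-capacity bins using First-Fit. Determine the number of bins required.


Place items sequentially using First-Fit:
  Item 0.76 -> new Bin 1
  Item 0.3 -> new Bin 2
  Item 0.62 -> Bin 2 (now 0.92)
  Item 0.62 -> new Bin 3
  Item 0.14 -> Bin 1 (now 0.9)
  Item 0.37 -> Bin 3 (now 0.99)
  Item 0.74 -> new Bin 4
  Item 0.43 -> new Bin 5
  Item 0.22 -> Bin 4 (now 0.96)
Total bins used = 5

5


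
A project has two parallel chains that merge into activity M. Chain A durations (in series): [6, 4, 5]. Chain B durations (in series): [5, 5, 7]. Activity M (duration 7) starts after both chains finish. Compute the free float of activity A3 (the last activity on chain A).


ES(A3) = sum of predecessors on chain A = 10
EF(A3) = ES + duration = 10 + 5 = 15
Successor of A3 is M. ES(M) = max(sum(A), sum(B)) = max(15, 17) = 17
Free float = ES(successor) - EF(current) = 17 - 15 = 2

2


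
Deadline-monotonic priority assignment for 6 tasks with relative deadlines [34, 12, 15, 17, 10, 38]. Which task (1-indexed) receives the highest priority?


Sort tasks by relative deadline (ascending):
  Task 5: deadline = 10
  Task 2: deadline = 12
  Task 3: deadline = 15
  Task 4: deadline = 17
  Task 1: deadline = 34
  Task 6: deadline = 38
Priority order (highest first): [5, 2, 3, 4, 1, 6]
Highest priority task = 5

5


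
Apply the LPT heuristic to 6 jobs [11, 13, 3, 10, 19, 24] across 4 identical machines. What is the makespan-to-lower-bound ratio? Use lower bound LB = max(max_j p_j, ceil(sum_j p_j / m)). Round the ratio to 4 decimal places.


LPT order: [24, 19, 13, 11, 10, 3]
Machine loads after assignment: [24, 19, 16, 21]
LPT makespan = 24
Lower bound = max(max_job, ceil(total/4)) = max(24, 20) = 24
Ratio = 24 / 24 = 1.0

1.0


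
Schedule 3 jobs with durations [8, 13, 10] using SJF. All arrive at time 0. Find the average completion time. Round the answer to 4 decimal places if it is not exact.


SJF order (ascending): [8, 10, 13]
Completion times:
  Job 1: burst=8, C=8
  Job 2: burst=10, C=18
  Job 3: burst=13, C=31
Average completion = 57/3 = 19.0

19.0


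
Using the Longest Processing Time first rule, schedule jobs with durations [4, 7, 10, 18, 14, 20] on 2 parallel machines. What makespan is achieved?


Sort jobs in decreasing order (LPT): [20, 18, 14, 10, 7, 4]
Assign each job to the least loaded machine:
  Machine 1: jobs [20, 10, 7], load = 37
  Machine 2: jobs [18, 14, 4], load = 36
Makespan = max load = 37

37


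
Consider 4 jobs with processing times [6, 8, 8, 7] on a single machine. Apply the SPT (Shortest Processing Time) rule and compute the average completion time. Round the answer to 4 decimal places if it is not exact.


Sort jobs by processing time (SPT order): [6, 7, 8, 8]
Compute completion times sequentially:
  Job 1: processing = 6, completes at 6
  Job 2: processing = 7, completes at 13
  Job 3: processing = 8, completes at 21
  Job 4: processing = 8, completes at 29
Sum of completion times = 69
Average completion time = 69/4 = 17.25

17.25


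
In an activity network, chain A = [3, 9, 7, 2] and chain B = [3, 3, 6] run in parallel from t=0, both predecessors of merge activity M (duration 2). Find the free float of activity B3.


ES(B3) = sum of predecessors on chain B = 6
EF(B3) = ES + duration = 6 + 6 = 12
Successor of B3 is M. ES(M) = max(sum(A), sum(B)) = max(21, 12) = 21
Free float = ES(successor) - EF(current) = 21 - 12 = 9

9


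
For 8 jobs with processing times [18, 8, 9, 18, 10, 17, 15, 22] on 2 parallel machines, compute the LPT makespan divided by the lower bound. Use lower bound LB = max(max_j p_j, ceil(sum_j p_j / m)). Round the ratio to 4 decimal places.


LPT order: [22, 18, 18, 17, 15, 10, 9, 8]
Machine loads after assignment: [58, 59]
LPT makespan = 59
Lower bound = max(max_job, ceil(total/2)) = max(22, 59) = 59
Ratio = 59 / 59 = 1.0

1.0


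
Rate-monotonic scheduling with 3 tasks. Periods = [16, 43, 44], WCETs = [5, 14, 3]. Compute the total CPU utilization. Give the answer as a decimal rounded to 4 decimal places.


Compute individual utilizations (exact fractions):
  Task 1: C/T = 5/16 (approx. 0.3125)
  Task 2: C/T = 14/43 (approx. 0.3256)
  Task 3: C/T = 3/44 (approx. 0.0682)
Total utilization U = 5/16 + 14/43 + 3/44 = 5345/7568
Rounded to 4 decimal places: U = 0.7063
RM (Liu & Layland) bound for 3 tasks = 0.779763; compare with U = 5345/7568 (approx. 0.706263)
U <= bound, so schedulable by RM sufficient condition.

0.7063


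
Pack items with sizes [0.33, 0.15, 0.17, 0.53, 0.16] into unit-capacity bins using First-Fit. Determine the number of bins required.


Place items sequentially using First-Fit:
  Item 0.33 -> new Bin 1
  Item 0.15 -> Bin 1 (now 0.48)
  Item 0.17 -> Bin 1 (now 0.65)
  Item 0.53 -> new Bin 2
  Item 0.16 -> Bin 1 (now 0.81)
Total bins used = 2

2


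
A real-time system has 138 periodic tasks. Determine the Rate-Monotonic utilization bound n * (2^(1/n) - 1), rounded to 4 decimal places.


Compute 2^(1/138) = 1.0050354411
Subtract 1: 1.0050354411 - 1 = 0.0050354411
Multiply by n: 138 * 0.0050354411 = 0.6948908718
Round to 4 dp: 0.6949

0.6949


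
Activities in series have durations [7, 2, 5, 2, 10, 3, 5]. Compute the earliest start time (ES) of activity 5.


Activity 5 starts after activities 1 through 4 complete.
Predecessor durations: [7, 2, 5, 2]
ES = 7 + 2 + 5 + 2 = 16

16


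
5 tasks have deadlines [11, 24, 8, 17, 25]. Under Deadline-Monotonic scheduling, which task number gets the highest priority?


Sort tasks by relative deadline (ascending):
  Task 3: deadline = 8
  Task 1: deadline = 11
  Task 4: deadline = 17
  Task 2: deadline = 24
  Task 5: deadline = 25
Priority order (highest first): [3, 1, 4, 2, 5]
Highest priority task = 3

3


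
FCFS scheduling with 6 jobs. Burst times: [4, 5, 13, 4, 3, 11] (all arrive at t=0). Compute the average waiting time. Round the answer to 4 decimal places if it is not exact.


FCFS order (as given): [4, 5, 13, 4, 3, 11]
Waiting times:
  Job 1: wait = 0
  Job 2: wait = 4
  Job 3: wait = 9
  Job 4: wait = 22
  Job 5: wait = 26
  Job 6: wait = 29
Sum of waiting times = 90
Average waiting time = 90/6 = 15.0

15.0


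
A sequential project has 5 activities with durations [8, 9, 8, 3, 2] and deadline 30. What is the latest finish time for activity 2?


LF(activity 2) = deadline - sum of successor durations
Successors: activities 3 through 5 with durations [8, 3, 2]
Sum of successor durations = 13
LF = 30 - 13 = 17

17


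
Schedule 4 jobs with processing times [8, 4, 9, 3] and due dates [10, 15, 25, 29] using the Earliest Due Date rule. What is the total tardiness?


Sort by due date (EDD order): [(8, 10), (4, 15), (9, 25), (3, 29)]
Compute completion times and tardiness:
  Job 1: p=8, d=10, C=8, tardiness=max(0,8-10)=0
  Job 2: p=4, d=15, C=12, tardiness=max(0,12-15)=0
  Job 3: p=9, d=25, C=21, tardiness=max(0,21-25)=0
  Job 4: p=3, d=29, C=24, tardiness=max(0,24-29)=0
Total tardiness = 0

0


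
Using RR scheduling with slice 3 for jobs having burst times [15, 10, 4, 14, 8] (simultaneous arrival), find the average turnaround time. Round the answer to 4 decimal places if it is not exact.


Time quantum = 3
Execution trace:
  J1 runs 3 units, time = 3
  J2 runs 3 units, time = 6
  J3 runs 3 units, time = 9
  J4 runs 3 units, time = 12
  J5 runs 3 units, time = 15
  J1 runs 3 units, time = 18
  J2 runs 3 units, time = 21
  J3 runs 1 units, time = 22
  J4 runs 3 units, time = 25
  J5 runs 3 units, time = 28
  J1 runs 3 units, time = 31
  J2 runs 3 units, time = 34
  J4 runs 3 units, time = 37
  J5 runs 2 units, time = 39
  J1 runs 3 units, time = 42
  J2 runs 1 units, time = 43
  J4 runs 3 units, time = 46
  J1 runs 3 units, time = 49
  J4 runs 2 units, time = 51
Finish times: [49, 43, 22, 51, 39]
Average turnaround = 204/5 = 40.8

40.8


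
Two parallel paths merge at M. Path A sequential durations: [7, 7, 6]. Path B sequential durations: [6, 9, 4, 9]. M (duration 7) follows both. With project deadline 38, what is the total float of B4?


Forward pass: ES(B4) = sum of predecessors on chain B = 19
EF = ES + duration = 19 + 9 = 28
Backward pass: LF(M) = deadline = 38; LS(M) = 38 - 7 = 31
LF(B4) = LS(M) - sum(successors on chain B) = 31 - 0 = 31
LS = LF - duration = 31 - 9 = 22
Total float = LS - ES = 22 - 19 = 3

3


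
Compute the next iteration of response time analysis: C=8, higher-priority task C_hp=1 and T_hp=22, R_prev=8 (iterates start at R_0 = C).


R_next = C + ceil(R_prev / T_hp) * C_hp
ceil(8 / 22) = ceil(0.3636) = 1
Interference = 1 * 1 = 1
R_next = 8 + 1 = 9

9


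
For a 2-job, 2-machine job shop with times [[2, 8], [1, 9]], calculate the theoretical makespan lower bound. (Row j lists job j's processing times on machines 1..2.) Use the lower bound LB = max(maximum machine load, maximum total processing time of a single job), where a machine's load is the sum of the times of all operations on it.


Machine loads:
  Machine 1: 2 + 1 = 3
  Machine 2: 8 + 9 = 17
Max machine load = 17
Job totals:
  Job 1: 10
  Job 2: 10
Max job total = 10
Lower bound = max(17, 10) = 17

17


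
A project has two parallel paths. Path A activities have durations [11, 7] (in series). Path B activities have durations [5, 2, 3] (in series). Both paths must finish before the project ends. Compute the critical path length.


Path A total = 11 + 7 = 18
Path B total = 5 + 2 + 3 = 10
Critical path = longest path = max(18, 10) = 18

18


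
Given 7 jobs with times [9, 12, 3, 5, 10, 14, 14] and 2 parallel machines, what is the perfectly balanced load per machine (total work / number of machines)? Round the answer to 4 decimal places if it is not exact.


Total processing time = 9 + 12 + 3 + 5 + 10 + 14 + 14 = 67
Number of machines = 2
Ideal balanced load = 67 / 2 = 33.5

33.5


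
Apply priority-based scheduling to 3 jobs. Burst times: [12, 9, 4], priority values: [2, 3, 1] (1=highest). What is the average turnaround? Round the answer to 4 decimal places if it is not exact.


Sort by priority (ascending = highest first):
Order: [(1, 4), (2, 12), (3, 9)]
Completion times:
  Priority 1, burst=4, C=4
  Priority 2, burst=12, C=16
  Priority 3, burst=9, C=25
Average turnaround = 45/3 = 15.0

15.0


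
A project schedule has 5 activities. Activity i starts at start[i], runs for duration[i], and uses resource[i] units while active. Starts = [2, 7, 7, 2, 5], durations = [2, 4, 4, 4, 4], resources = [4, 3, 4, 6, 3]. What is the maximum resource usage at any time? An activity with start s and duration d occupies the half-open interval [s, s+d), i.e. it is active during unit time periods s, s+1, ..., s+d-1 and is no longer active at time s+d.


Each activity i is active on [start_i, start_i + duration_i).
Compute total resource usage per time slot:
  t=0: active resources = [], total = 0
  t=1: active resources = [], total = 0
  t=2: active resources = [4, 6], total = 10
  t=3: active resources = [4, 6], total = 10
  t=4: active resources = [6], total = 6
  t=5: active resources = [6, 3], total = 9
  t=6: active resources = [3], total = 3
  t=7: active resources = [3, 4, 3], total = 10
  t=8: active resources = [3, 4, 3], total = 10
  t=9: active resources = [3, 4], total = 7
  t=10: active resources = [3, 4], total = 7
Peak resource demand = 10

10


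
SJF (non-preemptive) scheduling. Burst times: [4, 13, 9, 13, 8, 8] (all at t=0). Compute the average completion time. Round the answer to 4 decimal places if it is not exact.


SJF order (ascending): [4, 8, 8, 9, 13, 13]
Completion times:
  Job 1: burst=4, C=4
  Job 2: burst=8, C=12
  Job 3: burst=8, C=20
  Job 4: burst=9, C=29
  Job 5: burst=13, C=42
  Job 6: burst=13, C=55
Average completion = 162/6 = 27.0

27.0


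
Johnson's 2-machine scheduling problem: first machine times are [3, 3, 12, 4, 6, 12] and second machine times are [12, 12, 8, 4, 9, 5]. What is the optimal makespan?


Apply Johnson's rule:
  Group 1 (a <= b): [(1, 3, 12), (2, 3, 12), (4, 4, 4), (5, 6, 9)]
  Group 2 (a > b): [(3, 12, 8), (6, 12, 5)]
Optimal job order: [1, 2, 4, 5, 3, 6]
Schedule:
  Job 1: M1 done at 3, M2 done at 15
  Job 2: M1 done at 6, M2 done at 27
  Job 4: M1 done at 10, M2 done at 31
  Job 5: M1 done at 16, M2 done at 40
  Job 3: M1 done at 28, M2 done at 48
  Job 6: M1 done at 40, M2 done at 53
Makespan = 53

53


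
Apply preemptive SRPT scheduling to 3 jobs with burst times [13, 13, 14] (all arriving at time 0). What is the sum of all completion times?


Since all jobs arrive at t=0, SRPT equals SPT ordering.
SPT order: [13, 13, 14]
Completion times:
  Job 1: p=13, C=13
  Job 2: p=13, C=26
  Job 3: p=14, C=40
Total completion time = 13 + 26 + 40 = 79

79


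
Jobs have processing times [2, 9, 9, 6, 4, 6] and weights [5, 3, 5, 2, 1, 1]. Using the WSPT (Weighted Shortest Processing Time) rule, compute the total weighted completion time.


Compute p/w ratios and sort ascending (WSPT): [(2, 5), (9, 5), (9, 3), (6, 2), (4, 1), (6, 1)]
Compute weighted completion times:
  Job (p=2,w=5): C=2, w*C=5*2=10
  Job (p=9,w=5): C=11, w*C=5*11=55
  Job (p=9,w=3): C=20, w*C=3*20=60
  Job (p=6,w=2): C=26, w*C=2*26=52
  Job (p=4,w=1): C=30, w*C=1*30=30
  Job (p=6,w=1): C=36, w*C=1*36=36
Total weighted completion time = 243

243


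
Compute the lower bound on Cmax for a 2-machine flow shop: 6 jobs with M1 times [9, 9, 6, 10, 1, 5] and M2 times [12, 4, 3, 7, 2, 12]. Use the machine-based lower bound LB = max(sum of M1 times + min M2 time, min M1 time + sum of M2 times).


LB1 = sum(M1 times) + min(M2 times) = 40 + 2 = 42
LB2 = min(M1 times) + sum(M2 times) = 1 + 40 = 41
Lower bound = max(LB1, LB2) = max(42, 41) = 42

42


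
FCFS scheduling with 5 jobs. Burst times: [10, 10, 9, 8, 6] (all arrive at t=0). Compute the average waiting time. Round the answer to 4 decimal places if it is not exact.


FCFS order (as given): [10, 10, 9, 8, 6]
Waiting times:
  Job 1: wait = 0
  Job 2: wait = 10
  Job 3: wait = 20
  Job 4: wait = 29
  Job 5: wait = 37
Sum of waiting times = 96
Average waiting time = 96/5 = 19.2

19.2


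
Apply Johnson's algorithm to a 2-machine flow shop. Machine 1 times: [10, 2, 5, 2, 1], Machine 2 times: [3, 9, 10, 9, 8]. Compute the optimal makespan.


Apply Johnson's rule:
  Group 1 (a <= b): [(5, 1, 8), (2, 2, 9), (4, 2, 9), (3, 5, 10)]
  Group 2 (a > b): [(1, 10, 3)]
Optimal job order: [5, 2, 4, 3, 1]
Schedule:
  Job 5: M1 done at 1, M2 done at 9
  Job 2: M1 done at 3, M2 done at 18
  Job 4: M1 done at 5, M2 done at 27
  Job 3: M1 done at 10, M2 done at 37
  Job 1: M1 done at 20, M2 done at 40
Makespan = 40

40


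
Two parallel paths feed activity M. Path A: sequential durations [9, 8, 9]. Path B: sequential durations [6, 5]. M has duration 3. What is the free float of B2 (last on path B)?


ES(B2) = sum of predecessors on chain B = 6
EF(B2) = ES + duration = 6 + 5 = 11
Successor of B2 is M. ES(M) = max(sum(A), sum(B)) = max(26, 11) = 26
Free float = ES(successor) - EF(current) = 26 - 11 = 15

15


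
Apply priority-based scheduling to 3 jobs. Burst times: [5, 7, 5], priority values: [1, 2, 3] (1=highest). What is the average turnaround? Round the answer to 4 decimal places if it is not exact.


Sort by priority (ascending = highest first):
Order: [(1, 5), (2, 7), (3, 5)]
Completion times:
  Priority 1, burst=5, C=5
  Priority 2, burst=7, C=12
  Priority 3, burst=5, C=17
Average turnaround = 34/3 = 11.3333

11.3333


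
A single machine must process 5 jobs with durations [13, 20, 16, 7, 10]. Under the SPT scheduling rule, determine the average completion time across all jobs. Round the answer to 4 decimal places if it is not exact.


Sort jobs by processing time (SPT order): [7, 10, 13, 16, 20]
Compute completion times sequentially:
  Job 1: processing = 7, completes at 7
  Job 2: processing = 10, completes at 17
  Job 3: processing = 13, completes at 30
  Job 4: processing = 16, completes at 46
  Job 5: processing = 20, completes at 66
Sum of completion times = 166
Average completion time = 166/5 = 33.2

33.2


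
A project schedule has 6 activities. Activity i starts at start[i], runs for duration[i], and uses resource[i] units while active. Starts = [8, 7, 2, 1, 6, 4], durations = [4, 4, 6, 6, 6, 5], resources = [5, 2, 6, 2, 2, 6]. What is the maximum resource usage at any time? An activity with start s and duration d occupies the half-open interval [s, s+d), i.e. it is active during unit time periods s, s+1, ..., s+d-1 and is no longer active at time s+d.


Each activity i is active on [start_i, start_i + duration_i).
Compute total resource usage per time slot:
  t=0: active resources = [], total = 0
  t=1: active resources = [2], total = 2
  t=2: active resources = [6, 2], total = 8
  t=3: active resources = [6, 2], total = 8
  t=4: active resources = [6, 2, 6], total = 14
  t=5: active resources = [6, 2, 6], total = 14
  t=6: active resources = [6, 2, 2, 6], total = 16
  t=7: active resources = [2, 6, 2, 6], total = 16
  t=8: active resources = [5, 2, 2, 6], total = 15
  t=9: active resources = [5, 2, 2], total = 9
  t=10: active resources = [5, 2, 2], total = 9
  t=11: active resources = [5, 2], total = 7
Peak resource demand = 16

16


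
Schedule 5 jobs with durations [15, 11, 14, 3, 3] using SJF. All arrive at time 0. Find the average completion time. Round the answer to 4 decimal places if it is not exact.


SJF order (ascending): [3, 3, 11, 14, 15]
Completion times:
  Job 1: burst=3, C=3
  Job 2: burst=3, C=6
  Job 3: burst=11, C=17
  Job 4: burst=14, C=31
  Job 5: burst=15, C=46
Average completion = 103/5 = 20.6

20.6


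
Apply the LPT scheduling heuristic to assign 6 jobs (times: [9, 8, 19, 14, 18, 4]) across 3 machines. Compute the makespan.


Sort jobs in decreasing order (LPT): [19, 18, 14, 9, 8, 4]
Assign each job to the least loaded machine:
  Machine 1: jobs [19, 4], load = 23
  Machine 2: jobs [18, 8], load = 26
  Machine 3: jobs [14, 9], load = 23
Makespan = max load = 26

26


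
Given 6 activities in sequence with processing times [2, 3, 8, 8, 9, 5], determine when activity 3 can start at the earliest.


Activity 3 starts after activities 1 through 2 complete.
Predecessor durations: [2, 3]
ES = 2 + 3 = 5

5


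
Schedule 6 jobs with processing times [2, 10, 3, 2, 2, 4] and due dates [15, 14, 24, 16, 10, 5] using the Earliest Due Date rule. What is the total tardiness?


Sort by due date (EDD order): [(4, 5), (2, 10), (10, 14), (2, 15), (2, 16), (3, 24)]
Compute completion times and tardiness:
  Job 1: p=4, d=5, C=4, tardiness=max(0,4-5)=0
  Job 2: p=2, d=10, C=6, tardiness=max(0,6-10)=0
  Job 3: p=10, d=14, C=16, tardiness=max(0,16-14)=2
  Job 4: p=2, d=15, C=18, tardiness=max(0,18-15)=3
  Job 5: p=2, d=16, C=20, tardiness=max(0,20-16)=4
  Job 6: p=3, d=24, C=23, tardiness=max(0,23-24)=0
Total tardiness = 9

9
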